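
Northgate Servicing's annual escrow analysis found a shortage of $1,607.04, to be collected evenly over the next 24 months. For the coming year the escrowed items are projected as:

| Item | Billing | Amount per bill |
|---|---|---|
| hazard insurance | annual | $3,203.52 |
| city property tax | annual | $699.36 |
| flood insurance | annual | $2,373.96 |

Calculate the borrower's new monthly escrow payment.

$590.03

Hazard insurance — $3,203.52 annually
City property tax — $699.36 annually
Flood insurance — $2,373.96 annually
Yearly total = $3,203.52 + $699.36 + $2,373.96 = $6,276.84
Monthly = $6,276.84 / 12 = $523.07
Monthly shortage recovery: $1,607.04 / 24 = $66.96
New monthly escrow = $523.07 + $66.96 = $590.03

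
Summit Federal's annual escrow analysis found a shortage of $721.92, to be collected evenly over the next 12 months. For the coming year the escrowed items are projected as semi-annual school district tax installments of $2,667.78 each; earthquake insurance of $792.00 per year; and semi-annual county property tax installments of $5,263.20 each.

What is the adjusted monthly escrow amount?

$1,447.99

School district tax: $2,667.78 × 2 = $5,335.56
Earthquake insurance: $792.00
County property tax: $5,263.20 × 2 = $10,526.40
Yearly total = $5,335.56 + $792.00 + $10,526.40 = $16,653.96
Monthly = $16,653.96 / 12 = $1,387.83
Shortage spread = $721.92 ÷ 12 = $60.16/mo
New monthly escrow = $1,387.83 + $60.16 = $1,447.99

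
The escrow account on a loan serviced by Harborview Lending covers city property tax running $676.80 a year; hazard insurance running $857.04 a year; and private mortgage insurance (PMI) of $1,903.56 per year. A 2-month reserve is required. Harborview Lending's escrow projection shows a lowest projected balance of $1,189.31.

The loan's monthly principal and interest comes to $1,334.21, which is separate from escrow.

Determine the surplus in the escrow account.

City property tax: $676.80 annually
Hazard insurance: $857.04 annually
Private mortgage insurance (PMI): $1,903.56 annually
Total per year = $676.80 + $857.04 + $1,903.56 = $3,437.40
Monthly escrow = $3,437.40 / 12 = $286.45
Cushion = 2 × $286.45 = $572.90
Surplus = $1,189.31 − $572.90 = $616.41

$616.41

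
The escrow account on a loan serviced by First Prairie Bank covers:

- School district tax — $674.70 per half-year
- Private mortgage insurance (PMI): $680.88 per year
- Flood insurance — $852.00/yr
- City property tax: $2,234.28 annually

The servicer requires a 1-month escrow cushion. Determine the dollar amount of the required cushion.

$426.38

School district tax — $674.70 × 2 = $1,349.40 annually
Private mortgage insurance (PMI) — $680.88 annually
Flood insurance — $852.00 annually
City property tax — $2,234.28 annually
Combined annual = $1,349.40 + $680.88 + $852.00 + $2,234.28 = $5,116.56
Base monthly escrow = $5,116.56 ÷ 12 = $426.38
Cushion = 1 × $426.38 = $426.38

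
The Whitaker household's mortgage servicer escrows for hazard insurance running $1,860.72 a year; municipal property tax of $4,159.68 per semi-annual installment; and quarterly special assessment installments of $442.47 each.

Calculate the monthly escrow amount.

Hazard insurance = $1,860.72
Municipal property tax = $4,159.68 × 2 = $8,319.36
Special assessment = $442.47 × 4 = $1,769.88
Yearly total = $11,949.96
Base monthly escrow = $11,949.96 ÷ 12 = $995.83

$995.83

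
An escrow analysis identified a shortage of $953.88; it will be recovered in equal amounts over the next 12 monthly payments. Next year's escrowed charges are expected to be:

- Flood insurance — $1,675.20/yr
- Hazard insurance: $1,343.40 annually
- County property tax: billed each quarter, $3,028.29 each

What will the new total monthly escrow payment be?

$1,340.47

Flood insurance: $1,675.20
Hazard insurance: $1,343.40
County property tax: $3,028.29 × 4 = $12,113.16
Annual escrow total = $1,675.20 + $1,343.40 + $12,113.16 = $15,131.76
Monthly = $15,131.76 / 12 = $1,260.98
Shortage spread = $953.88 / 12 = $79.49/mo
Adjusted monthly = $1,260.98 + $79.49 = $1,340.47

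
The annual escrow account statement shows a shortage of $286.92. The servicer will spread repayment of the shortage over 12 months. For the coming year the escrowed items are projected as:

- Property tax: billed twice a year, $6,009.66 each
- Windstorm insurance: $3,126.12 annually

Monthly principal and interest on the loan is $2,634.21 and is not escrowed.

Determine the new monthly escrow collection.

$1,286.03

Property tax — $6,009.66 × 2 = $12,019.32/yr
Windstorm insurance — $3,126.12/yr
Annual escrow total = $12,019.32 + $3,126.12 = $15,145.44
Per month = $15,145.44 / 12 = $1,262.12
Shortage per month = $286.92 ÷ 12 = $23.91
Adjusted monthly = $1,262.12 + $23.91 = $1,286.03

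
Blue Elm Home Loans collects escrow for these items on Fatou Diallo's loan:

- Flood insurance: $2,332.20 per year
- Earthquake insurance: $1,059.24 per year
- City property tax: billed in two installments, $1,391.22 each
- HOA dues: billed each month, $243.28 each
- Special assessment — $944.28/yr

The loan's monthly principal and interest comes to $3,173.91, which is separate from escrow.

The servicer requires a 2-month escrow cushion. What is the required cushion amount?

Flood insurance — $2,332.20 per year
Earthquake insurance — $1,059.24 per year
City property tax — $1,391.22 × 2 = $2,782.44 per year
HOA dues — $243.28 × 12 = $2,919.36 per year
Special assessment — $944.28 per year
Combined annual = $10,037.52
Base monthly escrow = $10,037.52 / 12 = $836.46
Cushion = 2 × $836.46 = $1,672.92

$1,672.92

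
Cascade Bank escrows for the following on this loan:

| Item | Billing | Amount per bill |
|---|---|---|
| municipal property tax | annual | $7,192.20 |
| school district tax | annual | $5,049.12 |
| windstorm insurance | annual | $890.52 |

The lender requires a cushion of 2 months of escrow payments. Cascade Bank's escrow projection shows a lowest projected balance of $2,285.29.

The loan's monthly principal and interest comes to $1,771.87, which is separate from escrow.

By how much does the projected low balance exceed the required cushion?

Municipal property tax = $7,192.20 per year
School district tax = $5,049.12 per year
Windstorm insurance = $890.52 per year
Total per year = $13,131.84
Monthly = $13,131.84 / 12 = $1,094.32
Required cushion = 2 × $1,094.32 = $2,188.64
Surplus = $2,285.29 − $2,188.64 = $96.65

$96.65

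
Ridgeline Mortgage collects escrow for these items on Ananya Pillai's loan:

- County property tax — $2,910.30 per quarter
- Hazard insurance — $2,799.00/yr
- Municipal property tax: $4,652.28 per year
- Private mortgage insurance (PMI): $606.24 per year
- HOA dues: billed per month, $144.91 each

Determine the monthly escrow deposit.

$1,786.47

County property tax: $2,910.30 × 4 = $11,641.20/yr
Hazard insurance: $2,799.00/yr
Municipal property tax: $4,652.28/yr
Private mortgage insurance (PMI): $606.24/yr
HOA dues: $144.91 × 12 = $1,738.92/yr
Total per year = $21,437.64
Monthly = $21,437.64 ÷ 12 = $1,786.47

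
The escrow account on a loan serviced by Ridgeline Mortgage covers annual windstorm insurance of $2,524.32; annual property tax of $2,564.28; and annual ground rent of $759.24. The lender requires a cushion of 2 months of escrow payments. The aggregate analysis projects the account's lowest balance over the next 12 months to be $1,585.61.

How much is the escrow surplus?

Windstorm insurance: $2,524.32
Property tax: $2,564.28
Ground rent: $759.24
Total annual escrow = $2,524.32 + $2,564.28 + $759.24 = $5,847.84
Monthly escrow = $5,847.84 / 12 = $487.32
Cushion = 2 × $487.32 = $974.64
Excess over cushion: $1,585.61 − $974.64 = $610.97

$610.97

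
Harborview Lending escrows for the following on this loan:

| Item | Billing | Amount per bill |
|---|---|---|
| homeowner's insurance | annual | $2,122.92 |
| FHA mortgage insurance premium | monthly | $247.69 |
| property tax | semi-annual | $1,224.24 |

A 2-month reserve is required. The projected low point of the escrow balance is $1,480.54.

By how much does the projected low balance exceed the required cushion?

Homeowner's insurance: $2,122.92
FHA mortgage insurance premium: $247.69 × 12 = $2,972.28
Property tax: $1,224.24 × 2 = $2,448.48
Total annual escrow = $7,543.68
Per month = $7,543.68 / 12 = $628.64
Cushion = 2 × $628.64 = $1,257.28
Excess over cushion: $1,480.54 − $1,257.28 = $223.26

$223.26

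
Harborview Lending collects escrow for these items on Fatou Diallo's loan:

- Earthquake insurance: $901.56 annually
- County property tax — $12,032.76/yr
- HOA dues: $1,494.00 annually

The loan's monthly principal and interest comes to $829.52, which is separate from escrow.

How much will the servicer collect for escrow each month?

Earthquake insurance = $901.56/yr
County property tax = $12,032.76/yr
HOA dues = $1,494.00/yr
Annual escrow total = $901.56 + $12,032.76 + $1,494.00 = $14,428.32
Monthly escrow = $14,428.32 / 12 = $1,202.36

$1,202.36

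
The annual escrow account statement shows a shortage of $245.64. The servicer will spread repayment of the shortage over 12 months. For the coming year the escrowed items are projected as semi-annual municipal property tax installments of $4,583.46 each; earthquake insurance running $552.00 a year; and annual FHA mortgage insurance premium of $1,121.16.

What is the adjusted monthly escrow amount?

Municipal property tax — $4,583.46 × 2 = $9,166.92 per year
Earthquake insurance — $552.00 per year
FHA mortgage insurance premium — $1,121.16 per year
Annual escrow total = $9,166.92 + $552.00 + $1,121.16 = $10,840.08
Per month = $10,840.08 ÷ 12 = $903.34
Shortage per month = $245.64 ÷ 12 = $20.47
Adjusted monthly = $903.34 + $20.47 = $923.81

$923.81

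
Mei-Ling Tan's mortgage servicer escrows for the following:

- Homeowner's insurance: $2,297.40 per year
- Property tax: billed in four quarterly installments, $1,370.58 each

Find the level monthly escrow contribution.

Homeowner's insurance: $2,297.40 per year
Property tax: $1,370.58 × 4 = $5,482.32 per year
Yearly total = $2,297.40 + $5,482.32 = $7,779.72
Monthly = $7,779.72 ÷ 12 = $648.31

$648.31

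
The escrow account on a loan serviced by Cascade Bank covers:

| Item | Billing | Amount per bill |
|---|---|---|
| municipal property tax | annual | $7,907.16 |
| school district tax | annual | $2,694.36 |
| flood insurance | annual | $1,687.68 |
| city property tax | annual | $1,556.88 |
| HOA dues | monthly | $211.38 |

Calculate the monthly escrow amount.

$1,365.22

Municipal property tax = $7,907.16/yr
School district tax = $2,694.36/yr
Flood insurance = $1,687.68/yr
City property tax = $1,556.88/yr
HOA dues = $211.38 × 12 = $2,536.56/yr
Yearly total = $16,382.64
Base monthly escrow = $16,382.64 ÷ 12 = $1,365.22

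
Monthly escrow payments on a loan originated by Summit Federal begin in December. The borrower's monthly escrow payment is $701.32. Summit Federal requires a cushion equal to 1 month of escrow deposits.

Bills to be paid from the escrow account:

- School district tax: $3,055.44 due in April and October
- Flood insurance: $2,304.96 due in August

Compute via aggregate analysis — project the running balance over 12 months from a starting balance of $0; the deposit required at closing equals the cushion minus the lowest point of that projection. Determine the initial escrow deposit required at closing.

$1,402.64

Cushion = 1 × $701.32 = $701.32
Trial balance (start $0, +$701.32 each month, − disbursements):
  Dec: +$701.32 → $701.32
  Jan: +$701.32 → $1,402.64
  Feb: +$701.32 → $2,103.96
  Mar: +$701.32 → $2,805.28
  Apr: +$701.32 − $3,055.44 → $451.16
  May: +$701.32 → $1,152.48
  Jun: +$701.32 → $1,853.80
  Jul: +$701.32 → $2,555.12
  Aug: +$701.32 − $2,304.96 → $951.48
  Sep: +$701.32 → $1,652.80
  Oct: +$701.32 − $3,055.44 → -$701.32
  Nov: +$701.32 → $0.00
Lowest trial balance = -$701.32 (Oct)
Initial deposit = cushion − low point = $701.32 − (-$701.32) = $1,402.64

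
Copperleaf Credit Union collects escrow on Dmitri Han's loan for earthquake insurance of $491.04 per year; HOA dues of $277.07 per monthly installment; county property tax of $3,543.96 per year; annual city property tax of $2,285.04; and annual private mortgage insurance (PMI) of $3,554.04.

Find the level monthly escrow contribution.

Earthquake insurance — $491.04/yr
HOA dues — $277.07 × 12 = $3,324.84/yr
County property tax — $3,543.96/yr
City property tax — $2,285.04/yr
Private mortgage insurance (PMI) — $3,554.04/yr
Yearly total = $491.04 + $3,324.84 + $3,543.96 + $2,285.04 + $3,554.04 = $13,198.92
Monthly = $13,198.92 / 12 = $1,099.91

$1,099.91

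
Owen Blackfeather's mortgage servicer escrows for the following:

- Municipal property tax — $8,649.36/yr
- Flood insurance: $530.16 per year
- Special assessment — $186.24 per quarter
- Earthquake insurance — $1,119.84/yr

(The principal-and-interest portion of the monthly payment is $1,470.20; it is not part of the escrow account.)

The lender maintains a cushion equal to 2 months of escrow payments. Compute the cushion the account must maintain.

$1,840.72

Municipal property tax — $8,649.36
Flood insurance — $530.16
Special assessment — $186.24 × 4 = $744.96
Earthquake insurance — $1,119.84
Total per year = $8,649.36 + $530.16 + $744.96 + $1,119.84 = $11,044.32
Per month = $11,044.32 ÷ 12 = $920.36
Required cushion = 2 × $920.36 = $1,840.72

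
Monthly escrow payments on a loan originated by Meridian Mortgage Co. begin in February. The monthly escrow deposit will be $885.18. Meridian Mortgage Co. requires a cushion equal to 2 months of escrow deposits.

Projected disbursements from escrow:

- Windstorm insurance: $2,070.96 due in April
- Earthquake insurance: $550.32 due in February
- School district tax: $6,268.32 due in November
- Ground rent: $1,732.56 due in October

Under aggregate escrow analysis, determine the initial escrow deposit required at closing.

Cushion = 2 × $885.18 = $1,770.36
Trial balance (start $0, +$885.18 each month, − disbursements):
  Feb: +$885.18 − $550.32 → $334.86
  Mar: +$885.18 → $1,220.04
  Apr: +$885.18 − $2,070.96 → $34.26
  May: +$885.18 → $919.44
  Jun: +$885.18 → $1,804.62
  Jul: +$885.18 → $2,689.80
  Aug: +$885.18 → $3,574.98
  Sep: +$885.18 → $4,460.16
  Oct: +$885.18 − $1,732.56 → $3,612.78
  Nov: +$885.18 − $6,268.32 → -$1,770.36
  Dec: +$885.18 → -$885.18
  Jan: +$885.18 → $0.00
Lowest trial balance = -$1,770.36 (Nov)
Initial deposit = cushion − low point = $1,770.36 − (-$1,770.36) = $3,540.72

$3,540.72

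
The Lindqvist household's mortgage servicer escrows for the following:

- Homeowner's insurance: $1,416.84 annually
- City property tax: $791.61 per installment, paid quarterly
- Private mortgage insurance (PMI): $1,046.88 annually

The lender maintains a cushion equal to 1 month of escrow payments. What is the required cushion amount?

Homeowner's insurance: $1,416.84 annually
City property tax: $791.61 × 4 = $3,166.44 annually
Private mortgage insurance (PMI): $1,046.88 annually
Total per year = $1,416.84 + $3,166.44 + $1,046.88 = $5,630.16
Monthly = $5,630.16 ÷ 12 = $469.18
Reserve = 1 × $469.18 = $469.18

$469.18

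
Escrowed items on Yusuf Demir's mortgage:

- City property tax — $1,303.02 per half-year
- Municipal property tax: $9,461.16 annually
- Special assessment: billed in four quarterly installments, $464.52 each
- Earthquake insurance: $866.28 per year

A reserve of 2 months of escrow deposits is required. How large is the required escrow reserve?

$2,465.26

City property tax = $1,303.02 × 2 = $2,606.04 per year
Municipal property tax = $9,461.16 per year
Special assessment = $464.52 × 4 = $1,858.08 per year
Earthquake insurance = $866.28 per year
Yearly total = $14,791.56
Monthly = $14,791.56 ÷ 12 = $1,232.63
Required cushion = 2 × $1,232.63 = $2,465.26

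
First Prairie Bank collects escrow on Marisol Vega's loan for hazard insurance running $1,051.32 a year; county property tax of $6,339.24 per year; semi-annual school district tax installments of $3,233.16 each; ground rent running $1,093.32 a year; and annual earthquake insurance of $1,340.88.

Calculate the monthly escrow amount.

$1,357.59

Hazard insurance — $1,051.32
County property tax — $6,339.24
School district tax — $3,233.16 × 2 = $6,466.32
Ground rent — $1,093.32
Earthquake insurance — $1,340.88
Yearly total = $1,051.32 + $6,339.24 + $6,466.32 + $1,093.32 + $1,340.88 = $16,291.08
Monthly escrow = $16,291.08 ÷ 12 = $1,357.59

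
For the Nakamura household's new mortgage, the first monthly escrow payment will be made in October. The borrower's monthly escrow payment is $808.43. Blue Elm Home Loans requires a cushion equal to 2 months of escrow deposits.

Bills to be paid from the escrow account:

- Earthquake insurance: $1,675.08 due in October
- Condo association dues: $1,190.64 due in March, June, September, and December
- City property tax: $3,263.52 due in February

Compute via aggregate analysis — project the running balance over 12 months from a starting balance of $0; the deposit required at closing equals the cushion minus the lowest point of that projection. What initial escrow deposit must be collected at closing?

Cushion = 2 × $808.43 = $1,616.86
Trial balance (start $0, +$808.43 each month, − disbursements):
  Oct: +$808.43 − $1,675.08 → -$866.65
  Nov: +$808.43 → -$58.22
  Dec: +$808.43 − $1,190.64 → -$440.43
  Jan: +$808.43 → $368.00
  Feb: +$808.43 − $3,263.52 → -$2,087.09
  Mar: +$808.43 − $1,190.64 → -$2,469.30
  Apr: +$808.43 → -$1,660.87
  May: +$808.43 → -$852.44
  Jun: +$808.43 − $1,190.64 → -$1,234.65
  Jul: +$808.43 → -$426.22
  Aug: +$808.43 → $382.21
  Sep: +$808.43 − $1,190.64 → $0.00
Lowest trial balance = -$2,469.30 (Mar)
Initial deposit = cushion − low point = $1,616.86 − (-$2,469.30) = $4,086.16

$4,086.16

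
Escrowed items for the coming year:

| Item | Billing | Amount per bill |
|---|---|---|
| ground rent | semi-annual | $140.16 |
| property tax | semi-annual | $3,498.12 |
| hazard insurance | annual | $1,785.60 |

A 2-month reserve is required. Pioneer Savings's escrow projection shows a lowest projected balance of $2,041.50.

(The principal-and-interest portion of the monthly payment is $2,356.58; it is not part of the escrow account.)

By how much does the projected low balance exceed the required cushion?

Ground rent: $140.16 × 2 = $280.32 per year
Property tax: $3,498.12 × 2 = $6,996.24 per year
Hazard insurance: $1,785.60 per year
Total per year = $9,062.16
Monthly = $9,062.16 ÷ 12 = $755.18
Cushion = 2 × $755.18 = $1,510.36
Surplus = $2,041.50 − $1,510.36 = $531.14

$531.14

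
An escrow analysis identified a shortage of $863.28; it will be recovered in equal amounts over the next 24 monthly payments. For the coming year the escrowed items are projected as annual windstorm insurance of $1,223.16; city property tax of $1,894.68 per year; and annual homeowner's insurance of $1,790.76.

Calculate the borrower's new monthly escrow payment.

$445.02

Windstorm insurance = $1,223.16/yr
City property tax = $1,894.68/yr
Homeowner's insurance = $1,790.76/yr
Total per year = $4,908.60
Per month = $4,908.60 ÷ 12 = $409.05
Monthly shortage recovery: $863.28 ÷ 24 = $35.97
New monthly escrow = $409.05 + $35.97 = $445.02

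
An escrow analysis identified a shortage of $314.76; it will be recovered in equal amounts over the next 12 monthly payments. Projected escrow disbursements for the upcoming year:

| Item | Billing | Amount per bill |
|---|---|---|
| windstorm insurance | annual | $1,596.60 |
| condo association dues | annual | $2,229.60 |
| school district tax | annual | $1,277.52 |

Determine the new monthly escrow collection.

Windstorm insurance = $1,596.60
Condo association dues = $2,229.60
School district tax = $1,277.52
Total per year = $1,596.60 + $2,229.60 + $1,277.52 = $5,103.72
Monthly escrow = $5,103.72 ÷ 12 = $425.31
Shortage per month = $314.76 ÷ 12 = $26.23
Adjusted monthly = $425.31 + $26.23 = $451.54

$451.54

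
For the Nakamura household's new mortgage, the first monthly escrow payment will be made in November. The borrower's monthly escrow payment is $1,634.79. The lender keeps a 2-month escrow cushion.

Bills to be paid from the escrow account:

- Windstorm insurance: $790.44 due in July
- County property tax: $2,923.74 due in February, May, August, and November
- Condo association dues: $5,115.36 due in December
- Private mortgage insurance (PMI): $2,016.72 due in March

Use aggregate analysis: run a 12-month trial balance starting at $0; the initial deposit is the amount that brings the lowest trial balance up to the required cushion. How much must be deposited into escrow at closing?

Cushion = 2 × $1,634.79 = $3,269.58
Trial balance (start $0, +$1,634.79 each month, − disbursements):
  Nov: +$1,634.79 − $2,923.74 → -$1,288.95
  Dec: +$1,634.79 − $5,115.36 → -$4,769.52
  Jan: +$1,634.79 → -$3,134.73
  Feb: +$1,634.79 − $2,923.74 → -$4,423.68
  Mar: +$1,634.79 − $2,016.72 → -$4,805.61
  Apr: +$1,634.79 → -$3,170.82
  May: +$1,634.79 − $2,923.74 → -$4,459.77
  Jun: +$1,634.79 → -$2,824.98
  Jul: +$1,634.79 − $790.44 → -$1,980.63
  Aug: +$1,634.79 − $2,923.74 → -$3,269.58
  Sep: +$1,634.79 → -$1,634.79
  Oct: +$1,634.79 → $0.00
Lowest trial balance = -$4,805.61 (Mar)
Initial deposit = cushion − low point = $3,269.58 − (-$4,805.61) = $8,075.19

$8,075.19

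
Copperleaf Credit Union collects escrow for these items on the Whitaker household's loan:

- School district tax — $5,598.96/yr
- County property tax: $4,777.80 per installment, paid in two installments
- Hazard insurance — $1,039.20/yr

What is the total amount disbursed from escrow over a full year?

School district tax: $5,598.96 annually
County property tax: $4,777.80 × 2 = $9,555.60 annually
Hazard insurance: $1,039.20 annually
Annual escrow total = $16,193.76

$16,193.76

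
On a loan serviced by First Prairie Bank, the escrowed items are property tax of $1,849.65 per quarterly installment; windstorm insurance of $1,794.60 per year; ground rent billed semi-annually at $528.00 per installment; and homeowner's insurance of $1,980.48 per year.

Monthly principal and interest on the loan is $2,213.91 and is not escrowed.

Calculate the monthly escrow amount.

$1,019.14

Property tax — $1,849.65 × 4 = $7,398.60 annually
Windstorm insurance — $1,794.60 annually
Ground rent — $528.00 × 2 = $1,056.00 annually
Homeowner's insurance — $1,980.48 annually
Annual escrow total = $12,229.68
Monthly escrow = $12,229.68 ÷ 12 = $1,019.14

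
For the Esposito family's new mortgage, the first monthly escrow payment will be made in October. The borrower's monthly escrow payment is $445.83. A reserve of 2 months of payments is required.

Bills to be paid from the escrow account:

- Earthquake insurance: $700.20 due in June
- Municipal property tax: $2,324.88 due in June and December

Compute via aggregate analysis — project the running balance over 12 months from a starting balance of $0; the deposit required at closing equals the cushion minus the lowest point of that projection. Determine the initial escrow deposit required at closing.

Cushion = 2 × $445.83 = $891.66
Trial balance (start $0, +$445.83 each month, − disbursements):
  Oct: +$445.83 → $445.83
  Nov: +$445.83 → $891.66
  Dec: +$445.83 − $2,324.88 → -$987.39
  Jan: +$445.83 → -$541.56
  Feb: +$445.83 → -$95.73
  Mar: +$445.83 → $350.10
  Apr: +$445.83 → $795.93
  May: +$445.83 → $1,241.76
  Jun: +$445.83 − $3,025.08 → -$1,337.49
  Jul: +$445.83 → -$891.66
  Aug: +$445.83 → -$445.83
  Sep: +$445.83 → $0.00
Lowest trial balance = -$1,337.49 (Jun)
Initial deposit = cushion − low point = $891.66 − (-$1,337.49) = $2,229.15

$2,229.15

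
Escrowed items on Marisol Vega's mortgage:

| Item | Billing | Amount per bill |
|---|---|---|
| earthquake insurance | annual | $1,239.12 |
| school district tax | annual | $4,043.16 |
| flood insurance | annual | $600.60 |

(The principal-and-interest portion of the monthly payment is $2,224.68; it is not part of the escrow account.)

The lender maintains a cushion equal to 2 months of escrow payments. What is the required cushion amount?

$980.48

Earthquake insurance = $1,239.12
School district tax = $4,043.16
Flood insurance = $600.60
Total per year = $5,882.88
Monthly = $5,882.88 ÷ 12 = $490.24
Required cushion = 2 × $490.24 = $980.48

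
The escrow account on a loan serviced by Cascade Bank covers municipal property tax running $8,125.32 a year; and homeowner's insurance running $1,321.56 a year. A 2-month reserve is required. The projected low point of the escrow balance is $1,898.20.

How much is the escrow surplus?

$323.72

Municipal property tax = $8,125.32 annually
Homeowner's insurance = $1,321.56 annually
Combined annual = $8,125.32 + $1,321.56 = $9,446.88
Monthly escrow = $9,446.88 / 12 = $787.24
Required cushion = 2 × $787.24 = $1,574.48
Surplus = $1,898.20 − $1,574.48 = $323.72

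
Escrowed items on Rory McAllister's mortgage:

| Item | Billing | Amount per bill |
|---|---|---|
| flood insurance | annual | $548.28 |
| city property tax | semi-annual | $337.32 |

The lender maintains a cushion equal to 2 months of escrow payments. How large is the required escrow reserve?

Flood insurance — $548.28
City property tax — $337.32 × 2 = $674.64
Combined annual = $548.28 + $674.64 = $1,222.92
Monthly escrow = $1,222.92 / 12 = $101.91
Cushion = 2 × $101.91 = $203.82

$203.82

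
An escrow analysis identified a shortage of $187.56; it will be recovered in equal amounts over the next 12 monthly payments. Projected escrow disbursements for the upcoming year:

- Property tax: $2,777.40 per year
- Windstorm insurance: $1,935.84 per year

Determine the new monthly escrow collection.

Property tax: $2,777.40 annually
Windstorm insurance: $1,935.84 annually
Total annual escrow = $2,777.40 + $1,935.84 = $4,713.24
Monthly escrow = $4,713.24 / 12 = $392.77
Shortage per month = $187.56 / 12 = $15.63
New monthly escrow = $392.77 + $15.63 = $408.40

$408.40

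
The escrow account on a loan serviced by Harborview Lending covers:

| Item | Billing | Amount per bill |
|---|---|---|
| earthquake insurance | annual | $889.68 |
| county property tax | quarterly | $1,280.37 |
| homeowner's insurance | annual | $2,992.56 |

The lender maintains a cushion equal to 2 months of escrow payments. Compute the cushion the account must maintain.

$1,500.62

Earthquake insurance — $889.68/yr
County property tax — $1,280.37 × 4 = $5,121.48/yr
Homeowner's insurance — $2,992.56/yr
Annual escrow total = $889.68 + $5,121.48 + $2,992.56 = $9,003.72
Base monthly escrow = $9,003.72 / 12 = $750.31
Required cushion = 2 × $750.31 = $1,500.62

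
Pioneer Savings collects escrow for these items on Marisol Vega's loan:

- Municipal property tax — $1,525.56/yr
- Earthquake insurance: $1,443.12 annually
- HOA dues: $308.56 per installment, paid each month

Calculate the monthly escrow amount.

Municipal property tax — $1,525.56 per year
Earthquake insurance — $1,443.12 per year
HOA dues — $308.56 × 12 = $3,702.72 per year
Combined annual = $6,671.40
Monthly escrow = $6,671.40 / 12 = $555.95

$555.95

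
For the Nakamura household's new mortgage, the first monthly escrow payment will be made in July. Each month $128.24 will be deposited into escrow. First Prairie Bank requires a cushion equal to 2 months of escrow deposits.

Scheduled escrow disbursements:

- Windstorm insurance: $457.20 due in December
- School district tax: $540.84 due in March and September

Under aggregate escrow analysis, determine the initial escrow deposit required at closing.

$641.20

Cushion = 2 × $128.24 = $256.48
Trial balance (start $0, +$128.24 each month, − disbursements):
  Jul: +$128.24 → $128.24
  Aug: +$128.24 → $256.48
  Sep: +$128.24 − $540.84 → -$156.12
  Oct: +$128.24 → -$27.88
  Nov: +$128.24 → $100.36
  Dec: +$128.24 − $457.20 → -$228.60
  Jan: +$128.24 → -$100.36
  Feb: +$128.24 → $27.88
  Mar: +$128.24 − $540.84 → -$384.72
  Apr: +$128.24 → -$256.48
  May: +$128.24 → -$128.24
  Jun: +$128.24 → $0.00
Lowest trial balance = -$384.72 (Mar)
Initial deposit = cushion − low point = $256.48 − (-$384.72) = $641.20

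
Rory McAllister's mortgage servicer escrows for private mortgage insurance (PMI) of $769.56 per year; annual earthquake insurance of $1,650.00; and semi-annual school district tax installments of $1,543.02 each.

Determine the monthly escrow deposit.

Private mortgage insurance (PMI) = $769.56 per year
Earthquake insurance = $1,650.00 per year
School district tax = $1,543.02 × 2 = $3,086.04 per year
Total per year = $769.56 + $1,650.00 + $3,086.04 = $5,505.60
Base monthly escrow = $5,505.60 / 12 = $458.80

$458.80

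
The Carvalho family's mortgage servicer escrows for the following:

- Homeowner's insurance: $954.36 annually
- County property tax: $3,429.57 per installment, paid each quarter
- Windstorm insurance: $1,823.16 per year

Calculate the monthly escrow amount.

Homeowner's insurance = $954.36 per year
County property tax = $3,429.57 × 4 = $13,718.28 per year
Windstorm insurance = $1,823.16 per year
Total per year = $954.36 + $13,718.28 + $1,823.16 = $16,495.80
Per month = $16,495.80 ÷ 12 = $1,374.65

$1,374.65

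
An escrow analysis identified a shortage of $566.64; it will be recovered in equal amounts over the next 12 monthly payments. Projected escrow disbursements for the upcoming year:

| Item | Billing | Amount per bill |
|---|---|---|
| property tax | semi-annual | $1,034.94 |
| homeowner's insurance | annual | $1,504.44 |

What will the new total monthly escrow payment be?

Property tax — $1,034.94 × 2 = $2,069.88
Homeowner's insurance — $1,504.44
Yearly total = $3,574.32
Monthly = $3,574.32 / 12 = $297.86
Monthly shortage recovery: $566.64 / 12 = $47.22
New monthly escrow = $297.86 + $47.22 = $345.08

$345.08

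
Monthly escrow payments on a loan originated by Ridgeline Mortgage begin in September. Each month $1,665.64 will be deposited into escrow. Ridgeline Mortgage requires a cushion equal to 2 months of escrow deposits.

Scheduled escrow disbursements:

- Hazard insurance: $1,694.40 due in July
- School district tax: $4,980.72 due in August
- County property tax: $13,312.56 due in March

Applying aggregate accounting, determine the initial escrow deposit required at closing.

Cushion = 2 × $1,665.64 = $3,331.28
Trial balance (start $0, +$1,665.64 each month, − disbursements):
  Sep: +$1,665.64 → $1,665.64
  Oct: +$1,665.64 → $3,331.28
  Nov: +$1,665.64 → $4,996.92
  Dec: +$1,665.64 → $6,662.56
  Jan: +$1,665.64 → $8,328.20
  Feb: +$1,665.64 → $9,993.84
  Mar: +$1,665.64 − $13,312.56 → -$1,653.08
  Apr: +$1,665.64 → $12.56
  May: +$1,665.64 → $1,678.20
  Jun: +$1,665.64 → $3,343.84
  Jul: +$1,665.64 − $1,694.40 → $3,315.08
  Aug: +$1,665.64 − $4,980.72 → $0.00
Lowest trial balance = -$1,653.08 (Mar)
Initial deposit = cushion − low point = $3,331.28 − (-$1,653.08) = $4,984.36

$4,984.36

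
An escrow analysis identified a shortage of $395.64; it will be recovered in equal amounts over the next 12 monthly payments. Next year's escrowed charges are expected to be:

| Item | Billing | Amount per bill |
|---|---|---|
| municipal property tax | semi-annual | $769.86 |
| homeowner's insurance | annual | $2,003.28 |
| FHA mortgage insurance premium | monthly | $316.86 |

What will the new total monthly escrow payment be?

Municipal property tax: $769.86 × 2 = $1,539.72
Homeowner's insurance: $2,003.28
FHA mortgage insurance premium: $316.86 × 12 = $3,802.32
Total annual escrow = $1,539.72 + $2,003.28 + $3,802.32 = $7,345.32
Per month = $7,345.32 / 12 = $612.11
Shortage spread = $395.64 ÷ 12 = $32.97/mo
New monthly escrow = $612.11 + $32.97 = $645.08

$645.08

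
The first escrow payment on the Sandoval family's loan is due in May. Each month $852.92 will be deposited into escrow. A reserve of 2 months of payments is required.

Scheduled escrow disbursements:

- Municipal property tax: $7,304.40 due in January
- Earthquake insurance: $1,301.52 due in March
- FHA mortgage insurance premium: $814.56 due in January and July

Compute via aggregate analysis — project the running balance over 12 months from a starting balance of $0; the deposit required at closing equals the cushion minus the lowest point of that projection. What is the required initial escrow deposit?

Cushion = 2 × $852.92 = $1,705.84
Trial balance (start $0, +$852.92 each month, − disbursements):
  May: +$852.92 → $852.92
  Jun: +$852.92 → $1,705.84
  Jul: +$852.92 − $814.56 → $1,744.20
  Aug: +$852.92 → $2,597.12
  Sep: +$852.92 → $3,450.04
  Oct: +$852.92 → $4,302.96
  Nov: +$852.92 → $5,155.88
  Dec: +$852.92 → $6,008.80
  Jan: +$852.92 − $8,118.96 → -$1,257.24
  Feb: +$852.92 → -$404.32
  Mar: +$852.92 − $1,301.52 → -$852.92
  Apr: +$852.92 → $0.00
Lowest trial balance = -$1,257.24 (Jan)
Initial deposit = cushion − low point = $1,705.84 − (-$1,257.24) = $2,963.08

$2,963.08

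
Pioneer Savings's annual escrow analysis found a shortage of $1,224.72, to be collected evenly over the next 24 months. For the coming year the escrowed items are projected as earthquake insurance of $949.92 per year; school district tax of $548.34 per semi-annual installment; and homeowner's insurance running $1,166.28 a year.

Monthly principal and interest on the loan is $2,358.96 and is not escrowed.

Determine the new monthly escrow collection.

$318.77

Earthquake insurance: $949.92 per year
School district tax: $548.34 × 2 = $1,096.68 per year
Homeowner's insurance: $1,166.28 per year
Total annual escrow = $949.92 + $1,096.68 + $1,166.28 = $3,212.88
Monthly escrow = $3,212.88 / 12 = $267.74
Shortage per month = $1,224.72 / 24 = $51.03
New monthly escrow = $267.74 + $51.03 = $318.77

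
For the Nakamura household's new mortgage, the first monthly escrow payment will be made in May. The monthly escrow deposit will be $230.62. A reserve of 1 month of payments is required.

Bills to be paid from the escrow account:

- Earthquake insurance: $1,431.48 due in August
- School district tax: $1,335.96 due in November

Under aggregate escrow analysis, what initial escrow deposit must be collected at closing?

Cushion = 1 × $230.62 = $230.62
Trial balance (start $0, +$230.62 each month, − disbursements):
  May: +$230.62 → $230.62
  Jun: +$230.62 → $461.24
  Jul: +$230.62 → $691.86
  Aug: +$230.62 − $1,431.48 → -$509.00
  Sep: +$230.62 → -$278.38
  Oct: +$230.62 → -$47.76
  Nov: +$230.62 − $1,335.96 → -$1,153.10
  Dec: +$230.62 → -$922.48
  Jan: +$230.62 → -$691.86
  Feb: +$230.62 → -$461.24
  Mar: +$230.62 → -$230.62
  Apr: +$230.62 → $0.00
Lowest trial balance = -$1,153.10 (Nov)
Initial deposit = cushion − low point = $230.62 − (-$1,153.10) = $1,383.72

$1,383.72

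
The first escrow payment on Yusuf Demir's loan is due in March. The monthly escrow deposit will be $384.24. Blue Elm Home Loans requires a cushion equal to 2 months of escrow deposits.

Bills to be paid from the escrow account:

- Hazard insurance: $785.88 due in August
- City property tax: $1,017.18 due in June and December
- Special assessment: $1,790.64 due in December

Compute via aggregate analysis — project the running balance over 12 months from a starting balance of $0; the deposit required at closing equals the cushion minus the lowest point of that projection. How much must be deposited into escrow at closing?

$1,536.96

Cushion = 2 × $384.24 = $768.48
Trial balance (start $0, +$384.24 each month, − disbursements):
  Mar: +$384.24 → $384.24
  Apr: +$384.24 → $768.48
  May: +$384.24 → $1,152.72
  Jun: +$384.24 − $1,017.18 → $519.78
  Jul: +$384.24 → $904.02
  Aug: +$384.24 − $785.88 → $502.38
  Sep: +$384.24 → $886.62
  Oct: +$384.24 → $1,270.86
  Nov: +$384.24 → $1,655.10
  Dec: +$384.24 − $2,807.82 → -$768.48
  Jan: +$384.24 → -$384.24
  Feb: +$384.24 → $0.00
Lowest trial balance = -$768.48 (Dec)
Initial deposit = cushion − low point = $768.48 − (-$768.48) = $1,536.96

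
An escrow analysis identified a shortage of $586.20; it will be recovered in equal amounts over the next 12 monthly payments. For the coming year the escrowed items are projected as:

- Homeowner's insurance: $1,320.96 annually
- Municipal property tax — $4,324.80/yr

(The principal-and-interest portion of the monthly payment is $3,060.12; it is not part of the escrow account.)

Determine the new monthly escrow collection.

Homeowner's insurance = $1,320.96 annually
Municipal property tax = $4,324.80 annually
Combined annual = $1,320.96 + $4,324.80 = $5,645.76
Monthly escrow = $5,645.76 ÷ 12 = $470.48
Monthly shortage recovery: $586.20 ÷ 12 = $48.85
Adjusted monthly = $470.48 + $48.85 = $519.33

$519.33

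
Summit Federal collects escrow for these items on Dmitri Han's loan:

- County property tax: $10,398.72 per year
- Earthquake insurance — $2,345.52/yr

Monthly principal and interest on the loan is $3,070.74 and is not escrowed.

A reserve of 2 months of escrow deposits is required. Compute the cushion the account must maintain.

County property tax — $10,398.72 annually
Earthquake insurance — $2,345.52 annually
Combined annual = $10,398.72 + $2,345.52 = $12,744.24
Base monthly escrow = $12,744.24 / 12 = $1,062.02
Reserve = 2 × $1,062.02 = $2,124.04

$2,124.04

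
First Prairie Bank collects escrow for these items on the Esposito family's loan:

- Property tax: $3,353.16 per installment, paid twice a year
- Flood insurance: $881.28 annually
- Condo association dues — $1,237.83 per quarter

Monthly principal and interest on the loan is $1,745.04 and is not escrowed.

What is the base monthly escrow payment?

Property tax — $3,353.16 × 2 = $6,706.32/yr
Flood insurance — $881.28/yr
Condo association dues — $1,237.83 × 4 = $4,951.32/yr
Total annual escrow = $12,538.92
Monthly escrow = $12,538.92 ÷ 12 = $1,044.91

$1,044.91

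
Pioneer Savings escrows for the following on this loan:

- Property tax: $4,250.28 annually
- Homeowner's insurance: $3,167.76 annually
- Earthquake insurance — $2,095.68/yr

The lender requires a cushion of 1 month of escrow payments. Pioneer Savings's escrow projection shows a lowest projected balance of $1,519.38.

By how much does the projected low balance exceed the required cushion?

Property tax = $4,250.28 per year
Homeowner's insurance = $3,167.76 per year
Earthquake insurance = $2,095.68 per year
Annual escrow total = $4,250.28 + $3,167.76 + $2,095.68 = $9,513.72
Base monthly escrow = $9,513.72 ÷ 12 = $792.81
Cushion = 1 × $792.81 = $792.81
Excess over cushion: $1,519.38 − $792.81 = $726.57

$726.57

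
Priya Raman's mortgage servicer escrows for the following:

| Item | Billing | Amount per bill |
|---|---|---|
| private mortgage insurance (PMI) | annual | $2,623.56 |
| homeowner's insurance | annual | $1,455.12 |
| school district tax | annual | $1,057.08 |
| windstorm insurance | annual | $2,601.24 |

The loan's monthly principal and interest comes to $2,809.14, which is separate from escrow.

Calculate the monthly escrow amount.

$644.75

Private mortgage insurance (PMI) = $2,623.56 per year
Homeowner's insurance = $1,455.12 per year
School district tax = $1,057.08 per year
Windstorm insurance = $2,601.24 per year
Annual escrow total = $2,623.56 + $1,455.12 + $1,057.08 + $2,601.24 = $7,737.00
Monthly = $7,737.00 ÷ 12 = $644.75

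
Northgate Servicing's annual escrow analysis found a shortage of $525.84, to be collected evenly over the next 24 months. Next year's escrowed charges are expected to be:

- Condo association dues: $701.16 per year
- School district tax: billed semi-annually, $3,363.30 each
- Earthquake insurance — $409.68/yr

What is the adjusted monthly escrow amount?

Condo association dues = $701.16/yr
School district tax = $3,363.30 × 2 = $6,726.60/yr
Earthquake insurance = $409.68/yr
Total annual escrow = $701.16 + $6,726.60 + $409.68 = $7,837.44
Monthly = $7,837.44 / 12 = $653.12
Shortage per month = $525.84 / 24 = $21.91
Adjusted monthly = $653.12 + $21.91 = $675.03

$675.03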